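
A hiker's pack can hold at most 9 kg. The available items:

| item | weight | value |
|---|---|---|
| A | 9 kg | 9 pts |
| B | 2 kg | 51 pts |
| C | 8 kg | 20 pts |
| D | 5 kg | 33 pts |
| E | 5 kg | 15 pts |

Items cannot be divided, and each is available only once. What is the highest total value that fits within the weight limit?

Check high-value combinations within 9 kg:
- B+D: weight 2+5=7, value 51+33=84
- B+E: weight 2+5=7, value 51+15=66
- B: weight 2, value 51
- D: weight 5, value 33
Best: 84 pts.

84 pts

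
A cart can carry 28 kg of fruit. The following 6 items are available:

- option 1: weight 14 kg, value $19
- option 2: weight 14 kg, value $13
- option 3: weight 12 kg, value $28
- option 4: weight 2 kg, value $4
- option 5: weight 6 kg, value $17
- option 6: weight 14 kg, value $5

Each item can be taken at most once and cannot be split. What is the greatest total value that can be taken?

$51

Check high-value combinations within 28 kg:
- option 1+option 3+option 4: weight 14+12+2=28, value 19+28+4=51
- option 3+option 4+option 5: weight 12+2+6=20, value 28+4+17=49
- option 1+option 3: weight 14+12=26, value 19+28=47
- option 3+option 5: weight 12+6=18, value 28+17=45
- option 2+option 3+option 4: weight 14+12+2=28, value 13+28+4=45
Best: $51.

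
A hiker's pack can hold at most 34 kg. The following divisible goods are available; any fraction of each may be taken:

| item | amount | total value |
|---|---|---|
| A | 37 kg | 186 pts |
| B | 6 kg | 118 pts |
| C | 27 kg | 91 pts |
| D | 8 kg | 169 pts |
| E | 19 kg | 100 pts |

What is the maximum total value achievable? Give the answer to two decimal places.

Take in order of value per unit:
- D (169/8 per unit): all 8 → value 169, running total 169.00
- B (118/6 per unit): all 6 → value 118, running total 287.00
- E (100/19 per unit): all 19 → value 100, running total 387.00
- A (186/37 per unit): 1 of 37 → value 1×186/37 = 5.0270, running total 392.03
Total 392.03.

392.03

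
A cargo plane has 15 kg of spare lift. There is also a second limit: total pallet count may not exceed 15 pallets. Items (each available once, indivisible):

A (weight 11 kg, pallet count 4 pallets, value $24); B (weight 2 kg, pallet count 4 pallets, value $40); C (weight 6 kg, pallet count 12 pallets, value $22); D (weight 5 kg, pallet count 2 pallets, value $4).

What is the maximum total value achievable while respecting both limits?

$64

Feasible sets respecting both limits:
- A+B: weight 13, pallet count 8, value 64
- B+D: weight 7, pallet count 6, value 44
- B: weight 2, pallet count 4, value 40
- C+D: weight 11, pallet count 14, value 26
Best: $64.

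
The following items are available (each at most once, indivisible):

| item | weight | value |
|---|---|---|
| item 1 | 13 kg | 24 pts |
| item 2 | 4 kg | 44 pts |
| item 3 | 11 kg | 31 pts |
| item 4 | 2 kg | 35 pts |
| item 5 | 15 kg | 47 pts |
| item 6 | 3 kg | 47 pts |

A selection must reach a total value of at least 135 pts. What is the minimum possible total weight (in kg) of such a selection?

Subsets with value ≥ 135, sorted by total weight:
- item 2+item 3+item 4+item 6: weight 20, value 157
- item 1+item 2+item 4+item 6: weight 22, value 150
- item 2+item 5+item 6: weight 22, value 138
Minimum weight: 20 kg.

20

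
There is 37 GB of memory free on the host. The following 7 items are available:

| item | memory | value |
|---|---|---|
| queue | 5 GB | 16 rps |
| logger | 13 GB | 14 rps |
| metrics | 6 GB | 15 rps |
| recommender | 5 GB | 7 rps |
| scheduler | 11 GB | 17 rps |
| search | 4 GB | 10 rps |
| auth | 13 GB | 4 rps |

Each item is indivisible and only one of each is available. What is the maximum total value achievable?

65 rps

Check high-value combinations within 37 GB:
- queue+metrics+recommender+scheduler+search: memory 5+6+5+11+4=31, value 16+15+7+17+10=65
- queue+logger+metrics+recommender+search: memory 5+13+6+5+4=33, value 16+14+15+7+10=62
- queue+logger+metrics+scheduler: memory 5+13+6+11=35, value 16+14+15+17=62
- queue+metrics+scheduler+search: memory 5+6+11+4=26, value 16+15+17+10=58
- queue+logger+scheduler+search: memory 5+13+11+4=33, value 16+14+17+10=57
Best: 65 rps.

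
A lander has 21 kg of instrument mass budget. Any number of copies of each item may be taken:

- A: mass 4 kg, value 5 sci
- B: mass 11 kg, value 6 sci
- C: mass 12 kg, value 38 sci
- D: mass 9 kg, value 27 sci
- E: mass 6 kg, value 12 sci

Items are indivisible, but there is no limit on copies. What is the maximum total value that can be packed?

65 sci

Best value-per-unit is C at 38/12; filling with it alone gives 1×38 = 38.
Optimal mix: 1×C + 1×D → mass 21, value 65.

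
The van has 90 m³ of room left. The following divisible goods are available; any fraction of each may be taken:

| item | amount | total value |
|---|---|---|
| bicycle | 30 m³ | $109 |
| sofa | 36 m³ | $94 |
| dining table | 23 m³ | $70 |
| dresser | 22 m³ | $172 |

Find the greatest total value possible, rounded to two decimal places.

Take in order of value per unit:
- dresser (172/22 per unit): all 22 → value 172, running total 172.00
- bicycle (109/30 per unit): all 30 → value 109, running total 281.00
- dining table (70/23 per unit): all 23 → value 70, running total 351.00
- sofa (94/36 per unit): 15 of 36 → value 15×94/36 = 39.1667, running total 390.17
Total 390.17.

390.17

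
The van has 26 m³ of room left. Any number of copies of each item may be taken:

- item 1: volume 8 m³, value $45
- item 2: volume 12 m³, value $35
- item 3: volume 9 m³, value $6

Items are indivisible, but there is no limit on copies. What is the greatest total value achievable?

Best value-per-unit is item 1 at 45/8, and filling with it alone uses volume 3×8=24. No mix of the others beats 3×45 = 135.

$135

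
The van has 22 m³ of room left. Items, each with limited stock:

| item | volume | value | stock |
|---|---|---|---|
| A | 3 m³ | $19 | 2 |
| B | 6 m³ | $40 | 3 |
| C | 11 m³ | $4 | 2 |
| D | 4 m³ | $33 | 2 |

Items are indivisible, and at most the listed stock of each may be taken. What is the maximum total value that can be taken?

$153

Top feasible selections:
- 3×B + 1×D: volume 22, value 153
- 2×A + 2×B + 1×D: volume 22, value 151
- 2×B + 2×D: volume 20, value 146
Best: $153.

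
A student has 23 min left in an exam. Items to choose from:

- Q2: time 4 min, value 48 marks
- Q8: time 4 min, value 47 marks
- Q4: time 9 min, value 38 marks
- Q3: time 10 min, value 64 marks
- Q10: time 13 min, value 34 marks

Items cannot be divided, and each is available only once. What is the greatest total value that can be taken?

159 marks

Check high-value combinations within 23 min:
- Q2+Q8+Q3: time 4+4+10=18, value 48+47+64=159
- Q2+Q4+Q3: time 4+9+10=23, value 48+38+64=150
- Q8+Q4+Q3: time 4+9+10=23, value 47+38+64=149
- Q2+Q8+Q4: time 4+4+9=17, value 48+47+38=133
Best: 159 marks.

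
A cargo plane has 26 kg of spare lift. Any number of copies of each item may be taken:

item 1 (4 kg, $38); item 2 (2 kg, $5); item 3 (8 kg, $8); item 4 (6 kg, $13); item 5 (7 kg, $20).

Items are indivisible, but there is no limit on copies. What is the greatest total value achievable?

Best value-per-unit is item 1 at 38/4; filling with it alone gives 6×38 = 228.
Optimal mix: 6×item 1 + 1×item 2 → weight 26, value 233.

$233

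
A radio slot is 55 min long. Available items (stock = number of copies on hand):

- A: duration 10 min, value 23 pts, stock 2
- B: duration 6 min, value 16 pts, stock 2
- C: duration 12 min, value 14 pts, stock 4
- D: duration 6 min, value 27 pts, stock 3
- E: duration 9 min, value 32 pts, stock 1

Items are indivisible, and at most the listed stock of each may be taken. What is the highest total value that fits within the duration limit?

Top feasible selections:
- 2×A + 1×B + 3×D + 1×E: duration 53, value 175
- 1×A + 2×B + 3×D + 1×E: duration 49, value 168
- 1×A + 1×B + 1×C + 3×D + 1×E: duration 55, value 166
Best: 175 pts.

175 pts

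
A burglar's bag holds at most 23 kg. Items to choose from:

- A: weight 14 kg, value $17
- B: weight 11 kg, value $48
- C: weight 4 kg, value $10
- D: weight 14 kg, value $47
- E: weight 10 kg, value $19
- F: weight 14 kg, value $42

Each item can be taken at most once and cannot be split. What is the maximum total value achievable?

$67

Check high-value combinations within 23 kg:
- B+E: weight 11+10=21, value 48+19=67
- B+C: weight 11+4=15, value 48+10=58
- C+D: weight 4+14=18, value 10+47=57
Best: $67.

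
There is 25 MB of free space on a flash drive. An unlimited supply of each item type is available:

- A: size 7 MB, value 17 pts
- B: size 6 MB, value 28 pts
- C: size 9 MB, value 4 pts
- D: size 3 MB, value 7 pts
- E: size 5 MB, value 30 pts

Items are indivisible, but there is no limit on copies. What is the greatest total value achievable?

150 pts

Best value-per-unit is E at 30/5, and filling with it alone uses size 5×5=25. No mix of the others beats 5×30 = 150.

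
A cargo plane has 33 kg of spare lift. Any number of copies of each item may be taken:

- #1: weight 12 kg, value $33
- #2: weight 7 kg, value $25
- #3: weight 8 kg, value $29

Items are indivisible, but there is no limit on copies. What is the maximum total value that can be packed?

$116

Best value-per-unit is #3 at 29/8, and filling with it alone uses weight 4×8=32. No mix of the others beats 4×29 = 116.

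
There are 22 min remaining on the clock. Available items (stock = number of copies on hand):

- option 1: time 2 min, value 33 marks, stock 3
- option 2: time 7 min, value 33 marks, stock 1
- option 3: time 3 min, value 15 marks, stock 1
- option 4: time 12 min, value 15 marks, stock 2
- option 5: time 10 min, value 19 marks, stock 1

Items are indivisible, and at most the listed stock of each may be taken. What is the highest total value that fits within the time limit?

Top feasible selections:
- 3×option 1 + 1×option 2 + 1×option 3: time 16, value 147
- 3×option 1 + 1×option 3 + 1×option 5: time 19, value 133
- 3×option 1 + 1×option 2: time 13, value 132
- 3×option 1 + 1×option 3 + 1×option 4: time 21, value 129
Best: 147 marks.

147 marks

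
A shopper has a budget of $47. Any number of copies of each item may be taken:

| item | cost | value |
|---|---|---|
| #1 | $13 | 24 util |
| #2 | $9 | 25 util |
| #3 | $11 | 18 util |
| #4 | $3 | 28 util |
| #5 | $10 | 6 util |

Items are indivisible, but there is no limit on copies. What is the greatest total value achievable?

420 util

Best value-per-unit is #4 at 28/3, and filling with it alone uses cost 15×3=45. No mix of the others beats 15×28 = 420.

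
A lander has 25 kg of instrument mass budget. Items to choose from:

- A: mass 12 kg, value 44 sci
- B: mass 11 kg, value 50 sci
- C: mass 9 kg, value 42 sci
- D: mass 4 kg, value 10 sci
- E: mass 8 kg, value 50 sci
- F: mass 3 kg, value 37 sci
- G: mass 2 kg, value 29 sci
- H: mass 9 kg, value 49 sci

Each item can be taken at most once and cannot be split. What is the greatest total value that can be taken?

Check high-value combinations within 25 kg:
- B+E+F+G: mass 11+8+3+2=24, value 50+50+37+29=166
- E+F+G+H: mass 8+3+2+9=22, value 50+37+29+49=165
- B+F+G+H: mass 11+3+2+9=25, value 50+37+29+49=165
- A+E+F+G: mass 12+8+3+2=25, value 44+50+37+29=160
Best: 166 sci.

166 sci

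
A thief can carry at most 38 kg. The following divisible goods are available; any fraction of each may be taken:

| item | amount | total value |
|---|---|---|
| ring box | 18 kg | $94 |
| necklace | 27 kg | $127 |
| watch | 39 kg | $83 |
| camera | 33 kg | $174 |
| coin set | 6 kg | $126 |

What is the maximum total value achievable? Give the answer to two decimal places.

Take in order of value per unit:
- coin set (126/6 per unit): all 6 → value 126, running total 126.00
- camera (174/33 per unit): 32 of 33 → value 32×174/33 = 168.7273, running total 294.73
Total 294.73.

294.73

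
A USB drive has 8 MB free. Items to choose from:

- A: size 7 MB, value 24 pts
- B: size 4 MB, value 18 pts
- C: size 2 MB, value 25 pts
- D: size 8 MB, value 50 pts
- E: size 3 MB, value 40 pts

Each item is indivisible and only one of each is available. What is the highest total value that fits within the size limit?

65 pts

Check high-value combinations within 8 MB:
- C+E: size 2+3=5, value 25+40=65
- B+E: size 4+3=7, value 18+40=58
- D: size 8, value 50
- B+C: size 4+2=6, value 18+25=43
Best: 65 pts.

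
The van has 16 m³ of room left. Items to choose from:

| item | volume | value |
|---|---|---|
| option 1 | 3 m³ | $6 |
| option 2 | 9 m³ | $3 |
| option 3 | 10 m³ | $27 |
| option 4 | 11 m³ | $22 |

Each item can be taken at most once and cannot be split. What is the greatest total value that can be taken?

$33

Check high-value combinations within 16 m³:
- option 1+option 3: volume 3+10=13, value 6+27=33
- option 1+option 4: volume 3+11=14, value 6+22=28
- option 3: volume 10, value 27
Best: $33.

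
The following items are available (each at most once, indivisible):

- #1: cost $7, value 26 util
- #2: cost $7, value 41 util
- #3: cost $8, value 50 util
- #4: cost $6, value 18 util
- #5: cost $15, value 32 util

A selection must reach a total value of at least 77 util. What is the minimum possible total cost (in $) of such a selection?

15

Subsets with value ≥ 77, sorted by total cost:
- #2+#3: cost 15, value 91
- #1+#2+#4: cost 20, value 85
- #2+#3+#4: cost 21, value 109
Minimum cost: 15 $.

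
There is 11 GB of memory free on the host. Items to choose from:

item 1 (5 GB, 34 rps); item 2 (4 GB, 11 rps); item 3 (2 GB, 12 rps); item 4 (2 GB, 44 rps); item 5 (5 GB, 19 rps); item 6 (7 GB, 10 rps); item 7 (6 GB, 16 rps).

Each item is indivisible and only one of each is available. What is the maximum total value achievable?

90 rps

This is a 0/1 knapsack; check combinations near the capacity.
- item 1+item 3+item 4: memory 5+2+2=9, value 34+12+44=90
- item 1+item 2+item 4: memory 5+4+2=11, value 34+11+44=89
- item 1+item 4: memory 5+2=7, value 34+44=78
- item 3+item 4+item 5: memory 2+2+5=9, value 12+44+19=75
- item 2+item 4+item 5: memory 4+2+5=11, value 11+44+19=74
Best: 90 rps.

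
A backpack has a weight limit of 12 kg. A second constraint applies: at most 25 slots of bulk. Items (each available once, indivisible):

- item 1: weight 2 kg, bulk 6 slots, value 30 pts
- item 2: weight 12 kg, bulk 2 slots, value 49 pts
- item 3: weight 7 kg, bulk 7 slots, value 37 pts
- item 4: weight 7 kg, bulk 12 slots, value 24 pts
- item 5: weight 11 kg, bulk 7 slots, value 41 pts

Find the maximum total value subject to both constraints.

67 pts

Feasible sets respecting both limits:
- item 1+item 3: weight 9, bulk 13, value 67
- item 1+item 4: weight 9, bulk 18, value 54
- item 2: weight 12, bulk 2, value 49
- item 5: weight 11, bulk 7, value 41
Best: 67 pts.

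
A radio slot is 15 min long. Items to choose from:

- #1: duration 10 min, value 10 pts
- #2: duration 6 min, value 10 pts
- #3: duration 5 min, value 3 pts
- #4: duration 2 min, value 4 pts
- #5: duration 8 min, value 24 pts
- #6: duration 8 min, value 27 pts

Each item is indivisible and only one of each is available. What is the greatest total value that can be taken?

This is a 0/1 knapsack; check combinations near the capacity.
- #2+#6: duration 6+8=14, value 10+27=37
- #2+#5: duration 6+8=14, value 10+24=34
- #3+#4+#6: duration 5+2+8=15, value 3+4+27=34
- #4+#6: duration 2+8=10, value 4+27=31
- #3+#4+#5: duration 5+2+8=15, value 3+4+24=31
Best: 37 pts.

37 pts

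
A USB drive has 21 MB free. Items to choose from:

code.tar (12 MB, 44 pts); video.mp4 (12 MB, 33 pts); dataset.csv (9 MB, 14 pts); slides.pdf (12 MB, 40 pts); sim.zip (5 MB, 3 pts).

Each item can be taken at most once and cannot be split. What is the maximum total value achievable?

Check high-value combinations within 21 MB:
- code.tar+dataset.csv: size 12+9=21, value 44+14=58
- dataset.csv+slides.pdf: size 9+12=21, value 14+40=54
- code.tar+sim.zip: size 12+5=17, value 44+3=47
- video.mp4+dataset.csv: size 12+9=21, value 33+14=47
Best: 58 pts.

58 pts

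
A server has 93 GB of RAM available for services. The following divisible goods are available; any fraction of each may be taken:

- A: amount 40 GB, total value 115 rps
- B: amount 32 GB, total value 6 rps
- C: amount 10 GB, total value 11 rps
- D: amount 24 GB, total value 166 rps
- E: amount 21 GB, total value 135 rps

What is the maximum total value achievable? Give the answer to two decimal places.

424.80

Take in order of value per unit:
- D (166/24 per unit): all 24 → value 166, running total 166.00
- E (135/21 per unit): all 21 → value 135, running total 301.00
- A (115/40 per unit): all 40 → value 115, running total 416.00
- C (11/10 per unit): 8 of 10 → value 8×11/10 = 8.8000, running total 424.80
Total 424.80.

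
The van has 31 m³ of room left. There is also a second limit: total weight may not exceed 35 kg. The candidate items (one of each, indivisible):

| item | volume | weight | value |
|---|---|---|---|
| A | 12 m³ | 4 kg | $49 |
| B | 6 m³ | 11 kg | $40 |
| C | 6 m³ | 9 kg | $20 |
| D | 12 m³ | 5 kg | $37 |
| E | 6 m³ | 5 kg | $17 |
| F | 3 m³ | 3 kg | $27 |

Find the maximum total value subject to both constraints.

$136

Feasible sets respecting both limits:
- A+B+C+F: volume 27, weight 27, value 136
- A+B+E+F: volume 27, weight 23, value 133
- A+B+D: volume 30, weight 20, value 126
Best: $136.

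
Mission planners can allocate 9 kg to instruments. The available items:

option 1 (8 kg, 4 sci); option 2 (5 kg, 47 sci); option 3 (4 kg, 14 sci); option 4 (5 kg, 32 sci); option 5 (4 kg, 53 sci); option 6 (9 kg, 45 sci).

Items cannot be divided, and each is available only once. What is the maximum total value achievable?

100 sci

Check high-value combinations within 9 kg:
- option 2+option 5: mass 5+4=9, value 47+53=100
- option 4+option 5: mass 5+4=9, value 32+53=85
- option 3+option 5: mass 4+4=8, value 14+53=67
Best: 100 sci.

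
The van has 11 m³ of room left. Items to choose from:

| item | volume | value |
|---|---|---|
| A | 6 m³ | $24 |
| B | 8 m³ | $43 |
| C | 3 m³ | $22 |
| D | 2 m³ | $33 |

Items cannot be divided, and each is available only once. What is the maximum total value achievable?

$79

Check high-value combinations within 11 m³:
- A+C+D: volume 6+3+2=11, value 24+22+33=79
- B+D: volume 8+2=10, value 43+33=76
- B+C: volume 8+3=11, value 43+22=65
Best: $79.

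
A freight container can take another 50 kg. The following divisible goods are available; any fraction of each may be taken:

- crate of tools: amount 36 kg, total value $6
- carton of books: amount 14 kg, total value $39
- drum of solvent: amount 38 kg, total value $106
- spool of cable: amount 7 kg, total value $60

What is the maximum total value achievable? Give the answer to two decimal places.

Take in order of value per unit:
- spool of cable (60/7 per unit): all 7 → value 60, running total 60.00
- drum of solvent (106/38 per unit): all 38 → value 106, running total 166.00
- carton of books (39/14 per unit): 5 of 14 → value 5×39/14 = 13.9286, running total 179.93
Total 179.93.

179.93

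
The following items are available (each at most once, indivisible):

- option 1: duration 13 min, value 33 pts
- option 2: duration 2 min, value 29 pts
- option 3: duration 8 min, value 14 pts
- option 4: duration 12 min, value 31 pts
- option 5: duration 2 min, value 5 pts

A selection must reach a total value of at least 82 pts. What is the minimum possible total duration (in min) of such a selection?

27

Subsets with value ≥ 82, sorted by total duration:
- option 1+option 2+option 4: duration 27, value 93
- option 1+option 2+option 4+option 5: duration 29, value 98
- option 1+option 2+option 3+option 4: duration 35, value 107
Minimum duration: 27 min.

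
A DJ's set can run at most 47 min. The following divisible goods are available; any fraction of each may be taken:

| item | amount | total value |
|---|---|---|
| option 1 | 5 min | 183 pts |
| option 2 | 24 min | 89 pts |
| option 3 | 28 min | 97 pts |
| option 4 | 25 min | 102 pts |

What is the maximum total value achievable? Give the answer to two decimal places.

Take in order of value per unit:
- option 1 (183/5 per unit): all 5 → value 183, running total 183.00
- option 4 (102/25 per unit): all 25 → value 102, running total 285.00
- option 2 (89/24 per unit): 17 of 24 → value 17×89/24 = 63.0417, running total 348.04
Total 348.04.

348.04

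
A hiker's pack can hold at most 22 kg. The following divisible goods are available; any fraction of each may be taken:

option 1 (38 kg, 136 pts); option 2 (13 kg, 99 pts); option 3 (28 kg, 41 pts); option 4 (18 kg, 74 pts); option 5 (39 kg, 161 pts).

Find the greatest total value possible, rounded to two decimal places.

Take in order of value per unit:
- option 2 (99/13 per unit): all 13 → value 99, running total 99.00
- option 5 (161/39 per unit): 9 of 39 → value 9×161/39 = 37.1538, running total 136.15
Total 136.15.

136.15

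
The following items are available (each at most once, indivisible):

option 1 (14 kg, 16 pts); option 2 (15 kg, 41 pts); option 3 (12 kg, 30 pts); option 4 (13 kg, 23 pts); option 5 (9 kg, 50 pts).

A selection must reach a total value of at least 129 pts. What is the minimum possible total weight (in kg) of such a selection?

49

Subsets with value ≥ 129, sorted by total weight:
- option 2+option 3+option 4+option 5: weight 49, value 144
- option 1+option 2+option 3+option 5: weight 50, value 137
- option 1+option 2+option 4+option 5: weight 51, value 130
- option 1+option 2+option 3+option 4+option 5: weight 63, value 160
Minimum weight: 49 kg.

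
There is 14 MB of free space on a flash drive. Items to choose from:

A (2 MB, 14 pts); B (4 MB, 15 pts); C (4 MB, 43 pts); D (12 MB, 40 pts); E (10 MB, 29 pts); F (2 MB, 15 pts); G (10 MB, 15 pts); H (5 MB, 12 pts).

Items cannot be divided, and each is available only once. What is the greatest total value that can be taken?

87 pts

Check high-value combinations within 14 MB:
- A+B+C+F: size 2+4+4+2=12, value 14+15+43+15=87
- A+C+F+H: size 2+4+2+5=13, value 14+43+15+12=84
- B+C+F: size 4+4+2=10, value 15+43+15=73
- A+C+F: size 2+4+2=8, value 14+43+15=72
- A+B+C: size 2+4+4=10, value 14+15+43=72
Best: 87 pts.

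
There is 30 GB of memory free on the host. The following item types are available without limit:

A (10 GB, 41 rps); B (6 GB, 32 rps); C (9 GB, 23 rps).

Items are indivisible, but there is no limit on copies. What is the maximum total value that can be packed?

Best value-per-unit is B at 32/6, and filling with it alone uses memory 5×6=30. No mix of the others beats 5×32 = 160.

160 rps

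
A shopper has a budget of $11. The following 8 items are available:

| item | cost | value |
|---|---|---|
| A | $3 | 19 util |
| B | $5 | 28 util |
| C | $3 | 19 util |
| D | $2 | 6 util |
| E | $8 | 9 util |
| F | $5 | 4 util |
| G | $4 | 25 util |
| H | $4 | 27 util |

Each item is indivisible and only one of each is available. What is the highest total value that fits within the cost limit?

71 util

Check high-value combinations within $11:
- A+G+H: cost 3+4+4=11, value 19+25+27=71
- C+G+H: cost 3+4+4=11, value 19+25+27=71
- A+B+C: cost 3+5+3=11, value 19+28+19=66
- A+C+H: cost 3+3+4=10, value 19+19+27=65
- A+C+G: cost 3+3+4=10, value 19+19+25=63
Best: 71 util.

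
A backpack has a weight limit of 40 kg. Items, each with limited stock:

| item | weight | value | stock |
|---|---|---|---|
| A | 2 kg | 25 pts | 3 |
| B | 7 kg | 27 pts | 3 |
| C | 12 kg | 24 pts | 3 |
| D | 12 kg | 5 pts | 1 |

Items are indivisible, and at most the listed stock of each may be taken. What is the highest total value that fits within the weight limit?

Top feasible selections:
- 3×A + 3×B + 1×C: weight 39, value 180
- 3×A + 3×B + 1×D: weight 39, value 161
- 3×A + 3×B: weight 27, value 156
- 2×A + 3×B + 1×C: weight 37, value 155
Best: 180 pts.

180 pts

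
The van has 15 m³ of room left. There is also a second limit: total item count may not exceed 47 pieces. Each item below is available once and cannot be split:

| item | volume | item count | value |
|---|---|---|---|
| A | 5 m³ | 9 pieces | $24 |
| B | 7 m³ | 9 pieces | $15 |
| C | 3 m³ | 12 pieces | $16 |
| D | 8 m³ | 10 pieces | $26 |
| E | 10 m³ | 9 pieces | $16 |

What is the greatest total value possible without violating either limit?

Feasible sets respecting both limits:
- A+B+C: volume 15, item count 30, value 55
- A+D: volume 13, item count 19, value 50
- C+D: volume 11, item count 22, value 42
Best: $55.

$55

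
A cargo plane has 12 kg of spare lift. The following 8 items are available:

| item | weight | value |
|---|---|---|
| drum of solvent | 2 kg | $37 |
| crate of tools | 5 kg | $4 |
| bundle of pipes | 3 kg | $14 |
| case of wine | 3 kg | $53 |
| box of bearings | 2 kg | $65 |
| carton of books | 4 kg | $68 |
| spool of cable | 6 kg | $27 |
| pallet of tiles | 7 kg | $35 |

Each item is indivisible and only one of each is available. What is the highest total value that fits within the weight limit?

$223

Check high-value combinations within 12 kg:
- drum of solvent+case of wine+box of bearings+carton of books: weight 2+3+2+4=11, value 37+53+65+68=223
- bundle of pipes+case of wine+box of bearings+carton of books: weight 3+3+2+4=12, value 14+53+65+68=200
- case of wine+box of bearings+carton of books: weight 3+2+4=9, value 53+65+68=186
- drum of solvent+bundle of pipes+box of bearings+carton of books: weight 2+3+2+4=11, value 37+14+65+68=184
Best: $223.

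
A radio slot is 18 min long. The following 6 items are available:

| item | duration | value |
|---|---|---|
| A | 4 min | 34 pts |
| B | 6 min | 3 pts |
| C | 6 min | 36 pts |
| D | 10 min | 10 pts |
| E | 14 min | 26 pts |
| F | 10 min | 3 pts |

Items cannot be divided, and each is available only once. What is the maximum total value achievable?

73 pts

Check high-value combinations within 18 min:
- A+B+C: duration 4+6+6=16, value 34+3+36=73
- A+C: duration 4+6=10, value 34+36=70
- A+E: duration 4+14=18, value 34+26=60
- C+D: duration 6+10=16, value 36+10=46
Best: 73 pts.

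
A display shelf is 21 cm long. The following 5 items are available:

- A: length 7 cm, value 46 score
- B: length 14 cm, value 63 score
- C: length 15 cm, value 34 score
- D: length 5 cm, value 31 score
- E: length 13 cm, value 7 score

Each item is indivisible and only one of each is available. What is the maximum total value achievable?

Check high-value combinations within 21 cm:
- A+B: length 7+14=21, value 46+63=109
- B+D: length 14+5=19, value 63+31=94
- A+D: length 7+5=12, value 46+31=77
Best: 109 score.

109 score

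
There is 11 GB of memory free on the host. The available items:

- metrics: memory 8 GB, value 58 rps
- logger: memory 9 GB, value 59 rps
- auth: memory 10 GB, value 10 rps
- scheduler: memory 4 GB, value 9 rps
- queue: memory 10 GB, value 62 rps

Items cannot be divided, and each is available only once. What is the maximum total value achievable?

62 rps

Check high-value combinations within 11 GB:
- queue: memory 10, value 62
- logger: memory 9, value 59
- metrics: memory 8, value 58
- auth: memory 10, value 10
- scheduler: memory 4, value 9
Best: 62 rps.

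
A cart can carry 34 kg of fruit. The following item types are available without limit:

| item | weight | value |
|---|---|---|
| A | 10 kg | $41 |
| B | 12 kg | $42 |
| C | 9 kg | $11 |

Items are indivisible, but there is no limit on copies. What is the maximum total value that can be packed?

Best value-per-unit is A at 41/10; filling with it alone gives 3×41 = 123.
Optimal mix: 1×A + 2×B → weight 34, value 125.

$125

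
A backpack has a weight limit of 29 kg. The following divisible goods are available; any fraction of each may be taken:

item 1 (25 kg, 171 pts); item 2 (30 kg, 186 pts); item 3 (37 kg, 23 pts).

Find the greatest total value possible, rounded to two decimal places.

195.80

Take in order of value per unit:
- item 1 (171/25 per unit): all 25 → value 171, running total 171.00
- item 2 (186/30 per unit): 4 of 30 → value 4×186/30 = 24.8000, running total 195.80
Total 195.80.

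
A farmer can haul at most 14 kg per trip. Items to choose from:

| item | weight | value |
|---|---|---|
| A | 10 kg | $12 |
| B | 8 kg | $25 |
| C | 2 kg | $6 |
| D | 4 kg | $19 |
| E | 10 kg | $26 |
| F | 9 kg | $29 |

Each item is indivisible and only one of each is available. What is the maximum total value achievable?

Check high-value combinations within 14 kg:
- B+C+D: weight 8+2+4=14, value 25+6+19=50
- D+F: weight 4+9=13, value 19+29=48
- D+E: weight 4+10=14, value 19+26=45
- B+D: weight 8+4=12, value 25+19=44
- C+F: weight 2+9=11, value 6+29=35
Best: $50.

$50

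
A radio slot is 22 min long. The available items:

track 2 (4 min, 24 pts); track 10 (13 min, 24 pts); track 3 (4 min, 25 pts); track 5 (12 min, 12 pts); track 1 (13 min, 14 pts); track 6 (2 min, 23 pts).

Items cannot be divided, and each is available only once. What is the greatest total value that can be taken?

Check high-value combinations within 22 min:
- track 2+track 3+track 5+track 6: duration 4+4+12+2=22, value 24+25+12+23=84
- track 2+track 10+track 3: duration 4+13+4=21, value 24+24+25=73
- track 2+track 3+track 6: duration 4+4+2=10, value 24+25+23=72
- track 10+track 3+track 6: duration 13+4+2=19, value 24+25+23=72
- track 2+track 10+track 6: duration 4+13+2=19, value 24+24+23=71
Best: 84 pts.

84 pts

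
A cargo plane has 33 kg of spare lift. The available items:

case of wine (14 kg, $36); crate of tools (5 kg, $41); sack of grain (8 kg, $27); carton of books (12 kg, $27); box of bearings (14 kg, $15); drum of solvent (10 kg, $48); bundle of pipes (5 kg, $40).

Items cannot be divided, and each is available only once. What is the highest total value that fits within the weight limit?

Check high-value combinations within 33 kg:
- crate of tools+sack of grain+drum of solvent+bundle of pipes: weight 5+8+10+5=28, value 41+27+48+40=156
- crate of tools+carton of books+drum of solvent+bundle of pipes: weight 5+12+10+5=32, value 41+27+48+40=156
- case of wine+crate of tools+sack of grain+bundle of pipes: weight 14+5+8+5=32, value 36+41+27+40=144
- crate of tools+sack of grain+carton of books+bundle of pipes: weight 5+8+12+5=30, value 41+27+27+40=135
- crate of tools+drum of solvent+bundle of pipes: weight 5+10+5=20, value 41+48+40=129
Best: $156.

$156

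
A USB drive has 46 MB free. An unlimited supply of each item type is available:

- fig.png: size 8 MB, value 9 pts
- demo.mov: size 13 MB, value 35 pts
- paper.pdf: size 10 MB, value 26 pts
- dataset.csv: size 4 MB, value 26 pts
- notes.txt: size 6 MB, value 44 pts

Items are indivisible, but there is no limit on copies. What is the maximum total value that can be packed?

Best value-per-unit is notes.txt at 44/6; filling with it alone gives 7×44 = 308.
Optimal mix: 1×dataset.csv + 7×notes.txt → size 46, value 334.

334 pts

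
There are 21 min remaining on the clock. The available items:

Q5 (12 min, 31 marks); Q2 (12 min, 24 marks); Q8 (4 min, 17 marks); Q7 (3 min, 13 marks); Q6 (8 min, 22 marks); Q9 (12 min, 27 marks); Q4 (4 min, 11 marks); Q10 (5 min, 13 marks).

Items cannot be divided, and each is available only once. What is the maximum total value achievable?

Check high-value combinations within 21 min:
- Q8+Q7+Q6+Q10: time 4+3+8+5=20, value 17+13+22+13=65
- Q8+Q7+Q6+Q4: time 4+3+8+4=19, value 17+13+22+11=63
- Q8+Q6+Q4+Q10: time 4+8+4+5=21, value 17+22+11+13=63
- Q5+Q8+Q7: time 12+4+3=19, value 31+17+13=61
Best: 65 marks.

65 marks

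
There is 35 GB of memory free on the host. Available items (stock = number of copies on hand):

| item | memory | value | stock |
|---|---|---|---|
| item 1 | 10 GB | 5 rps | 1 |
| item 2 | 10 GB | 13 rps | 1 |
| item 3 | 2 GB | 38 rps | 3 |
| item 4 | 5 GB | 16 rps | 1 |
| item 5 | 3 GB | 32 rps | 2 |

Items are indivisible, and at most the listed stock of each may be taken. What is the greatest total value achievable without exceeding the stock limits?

207 rps

Best selections within memory 35 and stock limits:
- 1×item 2 + 3×item 3 + 1×item 4 + 2×item 5: memory 27, value 207
- 1×item 1 + 3×item 3 + 1×item 4 + 2×item 5: memory 27, value 199
- 1×item 1 + 1×item 2 + 3×item 3 + 2×item 5: memory 32, value 196
Best: 207 rps.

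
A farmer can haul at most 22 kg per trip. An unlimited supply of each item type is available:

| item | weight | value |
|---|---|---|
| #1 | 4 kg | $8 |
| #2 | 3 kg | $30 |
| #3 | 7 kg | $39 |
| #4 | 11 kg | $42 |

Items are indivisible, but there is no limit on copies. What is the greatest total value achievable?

$210

Best value-per-unit is #2 at 30/3, and filling with it alone uses weight 7×3=21. No mix of the others beats 7×30 = 210.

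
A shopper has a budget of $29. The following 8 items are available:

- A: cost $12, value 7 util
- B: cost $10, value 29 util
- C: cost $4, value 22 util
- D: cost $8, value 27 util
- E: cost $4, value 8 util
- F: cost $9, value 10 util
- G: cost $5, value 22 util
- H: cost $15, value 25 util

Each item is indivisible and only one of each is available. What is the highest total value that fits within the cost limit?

Check high-value combinations within $29:
- B+C+D+G: cost 10+4+8+5=27, value 29+22+27+22=100
- B+C+D+E: cost 10+4+8+4=26, value 29+22+27+8=86
- B+D+E+G: cost 10+8+4+5=27, value 29+27+8+22=86
Best: 100 util.

100 util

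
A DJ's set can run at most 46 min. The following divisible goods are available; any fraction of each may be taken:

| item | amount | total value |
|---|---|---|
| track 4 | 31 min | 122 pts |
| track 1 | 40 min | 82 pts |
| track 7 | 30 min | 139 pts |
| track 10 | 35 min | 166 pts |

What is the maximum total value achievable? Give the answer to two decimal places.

Take in order of value per unit:
- track 10 (166/35 per unit): all 35 → value 166, running total 166.00
- track 7 (139/30 per unit): 11 of 30 → value 11×139/30 = 50.9667, running total 216.97
Total 216.97.

216.97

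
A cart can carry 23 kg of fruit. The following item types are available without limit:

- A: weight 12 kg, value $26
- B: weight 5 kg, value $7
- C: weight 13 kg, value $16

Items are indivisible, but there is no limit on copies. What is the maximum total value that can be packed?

Best value-per-unit is A at 26/12; filling with it alone gives 1×26 = 26.
Optimal mix: 1×A + 2×B → weight 22, value 40.

$40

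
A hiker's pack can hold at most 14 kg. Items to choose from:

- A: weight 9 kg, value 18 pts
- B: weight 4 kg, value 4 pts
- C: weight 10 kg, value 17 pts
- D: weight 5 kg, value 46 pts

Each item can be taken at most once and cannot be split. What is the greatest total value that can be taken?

64 pts

Check high-value combinations within 14 kg:
- A+D: weight 9+5=14, value 18+46=64
- B+D: weight 4+5=9, value 4+46=50
- D: weight 5, value 46
- A+B: weight 9+4=13, value 18+4=22
Best: 64 pts.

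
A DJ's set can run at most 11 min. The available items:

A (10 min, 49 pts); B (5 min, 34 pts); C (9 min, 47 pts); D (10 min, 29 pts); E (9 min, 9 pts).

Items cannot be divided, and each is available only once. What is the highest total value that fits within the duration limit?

49 pts

Check high-value combinations within 11 min:
- A: duration 10, value 49
- C: duration 9, value 47
- B: duration 5, value 34
Best: 49 pts.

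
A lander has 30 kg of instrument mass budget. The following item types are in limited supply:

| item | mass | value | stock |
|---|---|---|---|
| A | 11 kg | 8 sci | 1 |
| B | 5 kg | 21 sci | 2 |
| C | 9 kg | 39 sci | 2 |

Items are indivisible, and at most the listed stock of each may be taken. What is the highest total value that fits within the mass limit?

120 sci

Top feasible selections:
- 2×B + 2×C: mass 28, value 120
- 1×B + 2×C: mass 23, value 99
Best: 120 sci.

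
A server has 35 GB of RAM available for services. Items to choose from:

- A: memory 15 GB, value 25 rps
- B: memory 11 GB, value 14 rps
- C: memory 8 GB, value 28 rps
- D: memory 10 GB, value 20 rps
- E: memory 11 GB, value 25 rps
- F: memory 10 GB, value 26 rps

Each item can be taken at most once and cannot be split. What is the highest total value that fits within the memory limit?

79 rps

Check high-value combinations within 35 GB:
- C+E+F: memory 8+11+10=29, value 28+25+26=79
- A+C+F: memory 15+8+10=33, value 25+28+26=79
- A+C+E: memory 15+8+11=34, value 25+28+25=78
Best: 79 rps.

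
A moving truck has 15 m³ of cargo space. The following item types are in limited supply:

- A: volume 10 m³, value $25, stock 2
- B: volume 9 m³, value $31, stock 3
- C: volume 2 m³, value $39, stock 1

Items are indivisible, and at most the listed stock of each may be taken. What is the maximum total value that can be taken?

Top feasible selections:
- 1×B + 1×C: volume 11, value 70
- 1×A + 1×C: volume 12, value 64
- 1×C: volume 2, value 39
Best: $70.

$70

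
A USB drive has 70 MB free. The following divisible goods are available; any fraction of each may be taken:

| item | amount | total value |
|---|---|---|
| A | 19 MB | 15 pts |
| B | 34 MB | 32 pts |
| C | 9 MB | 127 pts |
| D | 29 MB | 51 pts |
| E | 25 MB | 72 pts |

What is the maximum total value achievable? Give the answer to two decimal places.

Take in order of value per unit:
- C (127/9 per unit): all 9 → value 127, running total 127.00
- E (72/25 per unit): all 25 → value 72, running total 199.00
- D (51/29 per unit): all 29 → value 51, running total 250.00
- B (32/34 per unit): 7 of 34 → value 7×32/34 = 6.5882, running total 256.59
Total 256.59.

256.59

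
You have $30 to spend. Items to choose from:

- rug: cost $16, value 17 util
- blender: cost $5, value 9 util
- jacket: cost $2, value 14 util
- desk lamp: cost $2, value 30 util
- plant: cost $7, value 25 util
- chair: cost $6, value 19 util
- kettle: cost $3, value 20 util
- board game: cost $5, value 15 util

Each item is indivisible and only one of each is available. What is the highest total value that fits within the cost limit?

Check high-value combinations within $30:
- blender+jacket+desk lamp+plant+chair+kettle+board game: cost 5+2+2+7+6+3+5=30, value 9+14+30+25+19+20+15=132
- jacket+desk lamp+plant+chair+kettle+board game: cost 2+2+7+6+3+5=25, value 14+30+25+19+20+15=123
- blender+desk lamp+plant+chair+kettle+board game: cost 5+2+7+6+3+5=28, value 9+30+25+19+20+15=118
- blender+jacket+desk lamp+plant+chair+kettle: cost 5+2+2+7+6+3=25, value 9+14+30+25+19+20=117
- blender+jacket+desk lamp+plant+kettle+board game: cost 5+2+2+7+3+5=24, value 9+14+30+25+20+15=113
Best: 132 util.

132 util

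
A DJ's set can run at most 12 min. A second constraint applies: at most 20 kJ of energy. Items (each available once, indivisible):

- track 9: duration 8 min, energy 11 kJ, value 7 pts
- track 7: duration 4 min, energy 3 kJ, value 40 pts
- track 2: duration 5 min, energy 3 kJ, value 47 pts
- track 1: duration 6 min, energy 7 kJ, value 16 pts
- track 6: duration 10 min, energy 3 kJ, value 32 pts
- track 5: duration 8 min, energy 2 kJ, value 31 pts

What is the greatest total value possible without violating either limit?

Feasible sets respecting both limits:
- track 7+track 2: duration 9, energy 6, value 87
- track 7+track 5: duration 12, energy 5, value 71
- track 2+track 1: duration 11, energy 10, value 63
Best: 87 pts.

87 pts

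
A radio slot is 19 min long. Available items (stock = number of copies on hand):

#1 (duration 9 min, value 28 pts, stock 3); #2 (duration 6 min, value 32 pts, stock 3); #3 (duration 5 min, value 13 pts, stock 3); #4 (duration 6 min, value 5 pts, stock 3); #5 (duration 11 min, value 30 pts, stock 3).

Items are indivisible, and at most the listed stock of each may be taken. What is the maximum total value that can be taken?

Best selections within duration 19 and stock limits:
- 3×#2: duration 18, value 96
- 2×#2 + 1×#3: duration 17, value 77
Best: 96 pts.

96 pts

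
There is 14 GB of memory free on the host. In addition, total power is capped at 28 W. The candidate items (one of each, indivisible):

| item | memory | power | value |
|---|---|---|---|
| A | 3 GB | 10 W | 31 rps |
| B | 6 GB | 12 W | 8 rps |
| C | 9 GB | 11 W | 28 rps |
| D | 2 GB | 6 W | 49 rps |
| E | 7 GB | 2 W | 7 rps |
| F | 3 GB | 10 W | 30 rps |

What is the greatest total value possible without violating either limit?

110 rps

Feasible sets respecting both limits:
- A+D+F: memory 8, power 26, value 110
- A+C+D: memory 14, power 27, value 108
- C+D+F: memory 14, power 27, value 107
Best: 110 rps.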